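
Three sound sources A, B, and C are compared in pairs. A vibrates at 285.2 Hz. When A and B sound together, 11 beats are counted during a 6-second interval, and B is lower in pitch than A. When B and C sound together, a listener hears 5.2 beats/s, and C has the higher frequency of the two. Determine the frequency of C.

288.5667 Hz

A–B: Beat frequency = 11/6 = 1.8333 Hz.
B is below A, so f_B = 285.2 − 1.8333 = 283.3667 Hz.
C is above B, so f_C = 283.3667 + 5.2 = 288.5667 Hz.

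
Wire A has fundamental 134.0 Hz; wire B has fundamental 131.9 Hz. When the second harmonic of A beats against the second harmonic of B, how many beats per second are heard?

4.2 Hz

Second harmonic of the first: 2·134.0 = 268.0 Hz.
Second harmonic of the second: 2·131.9 = 263.8 Hz.
f_beat = |268.0 − 263.8| = 4.2 Hz.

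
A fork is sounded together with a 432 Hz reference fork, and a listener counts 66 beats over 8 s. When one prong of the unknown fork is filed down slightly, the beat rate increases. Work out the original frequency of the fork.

Beat frequency = 66/8 = 8.25 Hz.
|f − 432| = 8.25, so the fork was at either 423.75 Hz or 440.25 Hz.
Filing a prong removes mass and raises the fork's frequency; the adjustment raises the fork's frequency.
The beat rate rose, so the adjustment moved the fork further from 432 Hz — it was already above the reference.

440.25 Hz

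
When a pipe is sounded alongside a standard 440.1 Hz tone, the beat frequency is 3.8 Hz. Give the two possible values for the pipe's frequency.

|f − 440.1| = 3.8, so f = 440.1 ± 3.8.

436.3 Hz or 443.9 Hz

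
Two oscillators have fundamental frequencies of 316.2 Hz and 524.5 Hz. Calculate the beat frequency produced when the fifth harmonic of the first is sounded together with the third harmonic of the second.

Fifth harmonic of the first: 5·316.2 = 1581.0 Hz.
Third harmonic of the second: 3·524.5 = 1573.5 Hz.
f_beat = |1581.0 − 1573.5| = 7.5 Hz.

7.5 Hz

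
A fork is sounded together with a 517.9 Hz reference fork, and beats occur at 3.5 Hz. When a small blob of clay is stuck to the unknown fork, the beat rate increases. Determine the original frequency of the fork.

|f − 517.9| = 3.5, so the fork was at either 514.4 Hz or 521.4 Hz.
Adding mass to a fork lowers its frequency; the adjustment lowers the fork's frequency.
The beat rate rose, so the adjustment moved the fork further from 517.9 Hz — it was already below the reference.

514.4 Hz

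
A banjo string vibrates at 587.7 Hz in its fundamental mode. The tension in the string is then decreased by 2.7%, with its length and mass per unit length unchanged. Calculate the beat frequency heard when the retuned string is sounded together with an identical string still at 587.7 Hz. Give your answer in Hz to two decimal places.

For a string, f ∝ √T, so the new frequency is 587.7·√0.973 = 579.7118 Hz.
f_beat = |579.7118 − 587.7| = 7.99 Hz.

7.99 Hz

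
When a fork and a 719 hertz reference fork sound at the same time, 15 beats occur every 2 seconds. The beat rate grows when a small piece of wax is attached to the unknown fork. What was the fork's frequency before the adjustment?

Beat frequency = 15/2 = 7.5 Hz.
|f − 719| = 7.5, so the fork was at either 711.5 Hz or 726.5 Hz.
Loading a fork with wax lowers its frequency; the adjustment lowers the fork's frequency.
The beat rate rose, so the adjustment moved the fork further from 719 Hz — it was already below the reference.

711.5 Hz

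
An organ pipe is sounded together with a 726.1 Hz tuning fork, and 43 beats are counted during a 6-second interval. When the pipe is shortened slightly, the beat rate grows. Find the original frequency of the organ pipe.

Beat frequency = 43/6 = 7.1667 Hz.
|f − 726.1| = 7.1667, so the organ pipe was at either 718.9333 Hz or 733.2667 Hz.
A shorter pipe has a higher fundamental; the adjustment raises the organ pipe's frequency.
The beat rate rose, so the adjustment moved the organ pipe further from 726.1 Hz — it was already above the reference.

733.2667 Hz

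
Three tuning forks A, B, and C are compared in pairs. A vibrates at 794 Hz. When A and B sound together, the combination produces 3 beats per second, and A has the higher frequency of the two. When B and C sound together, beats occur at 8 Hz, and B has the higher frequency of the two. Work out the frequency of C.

783 Hz

B is below A, so f_B = 794 − 3 = 791 Hz.
C is below B, so f_C = 791 − 8 = 783 Hz.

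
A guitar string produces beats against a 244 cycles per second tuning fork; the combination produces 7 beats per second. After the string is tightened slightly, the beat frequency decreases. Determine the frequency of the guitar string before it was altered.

|f − 244| = 7, so the guitar string was at either 237 Hz or 251 Hz.
Increasing tension raises a string's frequency; the adjustment raises the guitar string's frequency.
The beat rate fell, so the adjustment moved the guitar string toward 244 Hz — it must have started below the reference.

237 Hz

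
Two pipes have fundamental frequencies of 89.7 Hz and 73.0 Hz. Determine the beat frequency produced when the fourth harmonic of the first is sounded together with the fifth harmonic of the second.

6.2 Hz

Fourth harmonic of the first: 4·89.7 = 358.8 Hz.
Fifth harmonic of the second: 5·73.0 = 365.0 Hz.
f_beat = |358.8 − 365.0| = 6.2 Hz.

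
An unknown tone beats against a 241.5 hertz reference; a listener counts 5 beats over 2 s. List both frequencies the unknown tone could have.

Beat frequency = 5/2 = 2.5 Hz.
|f − 241.5| = 2.5, so f = 241.5 ± 2.5.

239 Hz or 244 Hz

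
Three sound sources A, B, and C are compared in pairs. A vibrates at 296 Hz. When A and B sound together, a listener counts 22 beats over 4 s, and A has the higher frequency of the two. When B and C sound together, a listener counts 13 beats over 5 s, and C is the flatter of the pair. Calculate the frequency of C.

A–B: Beat frequency = 22/4 = 5.5 Hz.
B is below A, so f_B = 296 − 5.5 = 290.5 Hz.
B–C: Beat frequency = 13/5 = 2.6 Hz.
C is below B, so f_C = 290.5 − 2.6 = 287.9 Hz.

287.9 Hz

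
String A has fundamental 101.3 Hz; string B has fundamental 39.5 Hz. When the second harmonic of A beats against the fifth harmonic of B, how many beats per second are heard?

Second harmonic of the first: 2·101.3 = 202.6 Hz.
Fifth harmonic of the second: 5·39.5 = 197.5 Hz.
f_beat = |202.6 − 197.5| = 5.1 Hz.

5.1 Hz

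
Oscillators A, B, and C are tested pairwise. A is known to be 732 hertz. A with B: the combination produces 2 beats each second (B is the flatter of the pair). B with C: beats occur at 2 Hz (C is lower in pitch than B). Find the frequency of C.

B is below A, so f_B = 732 − 2 = 730 Hz.
C is below B, so f_C = 730 − 2 = 728 Hz.

728 Hz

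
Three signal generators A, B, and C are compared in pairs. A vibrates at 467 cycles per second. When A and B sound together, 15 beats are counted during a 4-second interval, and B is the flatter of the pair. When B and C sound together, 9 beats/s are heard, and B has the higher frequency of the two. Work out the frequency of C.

A–B: Beat frequency = 15/4 = 3.75 Hz.
B is below A, so f_B = 467 − 3.75 = 463.25 Hz.
C is below B, so f_C = 463.25 − 9 = 454.25 Hz.

454.25 Hz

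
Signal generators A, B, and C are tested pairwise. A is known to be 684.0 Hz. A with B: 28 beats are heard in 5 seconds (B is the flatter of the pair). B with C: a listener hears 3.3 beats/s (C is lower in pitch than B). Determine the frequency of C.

675.1 Hz

A–B: Beat frequency = 28/5 = 5.6 Hz.
B is below A, so f_B = 684.0 − 5.6 = 678.4 Hz.
C is below B, so f_C = 678.4 − 3.3 = 675.1 Hz.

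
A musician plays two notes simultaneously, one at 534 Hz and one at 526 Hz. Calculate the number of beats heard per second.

8 Hz

The beat frequency equals the magnitude of the frequency difference.
|534 − 526| = 8 Hz.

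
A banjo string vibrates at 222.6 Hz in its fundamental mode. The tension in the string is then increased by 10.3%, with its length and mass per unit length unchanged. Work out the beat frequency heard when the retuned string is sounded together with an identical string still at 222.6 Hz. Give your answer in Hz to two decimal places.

11.18 Hz

For a string, f ∝ √T, so the new frequency is 222.6·√1.103 = 233.7830 Hz.
f_beat = |233.7830 − 222.6| = 11.18 Hz.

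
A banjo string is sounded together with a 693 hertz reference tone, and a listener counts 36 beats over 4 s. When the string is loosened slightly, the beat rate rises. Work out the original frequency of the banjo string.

Beat frequency = 36/4 = 9 Hz.
|f − 693| = 9, so the banjo string was at either 684 Hz or 702 Hz.
Reducing tension lowers a string's frequency; the adjustment lowers the banjo string's frequency.
The beat rate rose, so the adjustment moved the banjo string further from 693 Hz — it was already below the reference.

684 Hz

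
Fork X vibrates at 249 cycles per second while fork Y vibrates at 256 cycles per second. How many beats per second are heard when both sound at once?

7 Hz

Beats arise from superposition of two nearby frequencies; the beat rate is |f₁ − f₂|.
|249 − 256| = 7 Hz.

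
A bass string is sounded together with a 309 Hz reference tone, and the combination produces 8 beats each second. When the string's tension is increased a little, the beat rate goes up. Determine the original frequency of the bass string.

317 Hz

|f − 309| = 8, so the bass string was at either 301 Hz or 317 Hz.
Higher tension means higher frequency; the adjustment raises the bass string's frequency.
The beat rate rose, so the adjustment moved the bass string further from 309 Hz — it was already above the reference.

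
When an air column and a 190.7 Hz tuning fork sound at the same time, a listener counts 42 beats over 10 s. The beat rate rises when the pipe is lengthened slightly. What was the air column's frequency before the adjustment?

186.5 Hz

Beat frequency = 42/10 = 4.2 Hz.
|f − 190.7| = 4.2, so the air column was at either 186.5 Hz or 194.9 Hz.
A longer pipe has a lower fundamental; the adjustment lowers the air column's frequency.
The beat rate rose, so the adjustment moved the air column further from 190.7 Hz — it was already below the reference.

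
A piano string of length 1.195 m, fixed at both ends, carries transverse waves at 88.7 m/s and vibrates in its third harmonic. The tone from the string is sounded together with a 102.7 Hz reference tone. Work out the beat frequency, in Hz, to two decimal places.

8.64 Hz

For a string fixed at both ends, f_n = n·v/(2L) = 3·88.7/(2·1.195) = 111.3389 Hz.
f_beat = |111.3389 − 102.7| = 8.64 Hz.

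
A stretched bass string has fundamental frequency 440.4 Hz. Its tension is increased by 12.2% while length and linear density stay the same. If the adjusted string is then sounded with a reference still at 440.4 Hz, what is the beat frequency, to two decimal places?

For a string, f ∝ √T, so the new frequency is 440.4·√1.122 = 466.4915 Hz.
f_beat = |466.4915 − 440.4| = 26.09 Hz.

26.09 Hz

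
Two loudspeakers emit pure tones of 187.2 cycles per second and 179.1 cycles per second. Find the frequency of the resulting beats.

8.1 Hz

The beat frequency equals the magnitude of the frequency difference.
|187.2 − 179.1| = 8.1 Hz.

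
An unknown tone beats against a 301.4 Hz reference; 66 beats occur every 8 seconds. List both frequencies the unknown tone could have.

Beat frequency = 66/8 = 8.25 Hz.
|f − 301.4| = 8.25, so f = 301.4 ± 8.25.

293.15 Hz or 309.65 Hz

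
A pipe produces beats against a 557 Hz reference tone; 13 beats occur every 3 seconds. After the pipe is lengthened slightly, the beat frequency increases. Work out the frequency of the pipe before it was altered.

552.6667 Hz

Beat frequency = 13/3 = 4.3333 Hz.
|f − 557| = 4.3333, so the pipe was at either 552.6667 Hz or 561.3333 Hz.
A longer pipe has a lower fundamental; the adjustment lowers the pipe's frequency.
The beat rate rose, so the adjustment moved the pipe further from 557 Hz — it was already below the reference.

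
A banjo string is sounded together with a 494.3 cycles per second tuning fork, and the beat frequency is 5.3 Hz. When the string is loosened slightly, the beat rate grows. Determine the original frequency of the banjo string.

489 Hz

|f − 494.3| = 5.3, so the banjo string was at either 489 Hz or 499.6 Hz.
Reducing tension lowers a string's frequency; the adjustment lowers the banjo string's frequency.
The beat rate rose, so the adjustment moved the banjo string further from 494.3 Hz — it was already below the reference.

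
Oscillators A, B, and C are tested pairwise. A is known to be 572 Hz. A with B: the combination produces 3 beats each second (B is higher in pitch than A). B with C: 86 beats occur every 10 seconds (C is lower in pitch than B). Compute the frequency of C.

B is above A, so f_B = 572 + 3 = 575 Hz.
B–C: Beat frequency = 86/10 = 8.6 Hz.
C is below B, so f_C = 575 − 8.6 = 566.4 Hz.

566.4 Hz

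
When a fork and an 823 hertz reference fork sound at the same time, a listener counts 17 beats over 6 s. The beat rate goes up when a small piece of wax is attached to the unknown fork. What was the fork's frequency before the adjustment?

820.1667 Hz

Beat frequency = 17/6 = 2.8333 Hz.
|f − 823| = 2.8333, so the fork was at either 820.1667 Hz or 825.8333 Hz.
Loading a fork with wax lowers its frequency; the adjustment lowers the fork's frequency.
The beat rate rose, so the adjustment moved the fork further from 823 Hz — it was already below the reference.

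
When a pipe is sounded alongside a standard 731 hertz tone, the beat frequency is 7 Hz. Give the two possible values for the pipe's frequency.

|f − 731| = 7, so f = 731 ± 7.

724 Hz or 738 Hz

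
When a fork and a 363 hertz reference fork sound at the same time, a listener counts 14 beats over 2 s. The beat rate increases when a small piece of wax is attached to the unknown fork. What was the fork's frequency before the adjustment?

356 Hz

Beat frequency = 14/2 = 7 Hz.
|f − 363| = 7, so the fork was at either 356 Hz or 370 Hz.
Loading a fork with wax lowers its frequency; the adjustment lowers the fork's frequency.
The beat rate rose, so the adjustment moved the fork further from 363 Hz — it was already below the reference.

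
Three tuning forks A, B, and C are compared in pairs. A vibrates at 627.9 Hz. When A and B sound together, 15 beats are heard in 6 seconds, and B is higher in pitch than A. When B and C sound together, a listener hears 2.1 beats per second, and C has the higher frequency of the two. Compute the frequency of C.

632.5 Hz

A–B: Beat frequency = 15/6 = 2.5 Hz.
B is above A, so f_B = 627.9 + 2.5 = 630.4 Hz.
C is above B, so f_C = 630.4 + 2.1 = 632.5 Hz.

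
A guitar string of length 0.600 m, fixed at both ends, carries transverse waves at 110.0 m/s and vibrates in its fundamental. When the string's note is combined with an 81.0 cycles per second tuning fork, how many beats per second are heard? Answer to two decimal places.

10.67 Hz

For a string fixed at both ends, f_n = n·v/(2L) = 1·110.0/(2·0.600) = 91.6667 Hz.
f_beat = |91.6667 − 81.0| = 10.67 Hz.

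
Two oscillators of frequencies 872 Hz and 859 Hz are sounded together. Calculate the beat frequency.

Beats arise from superposition of two nearby frequencies; the beat rate is |f₁ − f₂|.
|872 − 859| = 13 Hz.

13 Hz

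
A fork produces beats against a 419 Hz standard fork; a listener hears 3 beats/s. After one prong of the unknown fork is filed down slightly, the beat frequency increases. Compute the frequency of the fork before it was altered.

422 Hz

|f − 419| = 3, so the fork was at either 416 Hz or 422 Hz.
Filing a prong removes mass and raises the fork's frequency; the adjustment raises the fork's frequency.
The beat rate rose, so the adjustment moved the fork further from 419 Hz — it was already above the reference.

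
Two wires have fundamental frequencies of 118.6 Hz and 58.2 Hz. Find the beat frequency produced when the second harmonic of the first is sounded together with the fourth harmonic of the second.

4.4 Hz

Second harmonic of the first: 2·118.6 = 237.2 Hz.
Fourth harmonic of the second: 4·58.2 = 232.8 Hz.
f_beat = |237.2 − 232.8| = 4.4 Hz.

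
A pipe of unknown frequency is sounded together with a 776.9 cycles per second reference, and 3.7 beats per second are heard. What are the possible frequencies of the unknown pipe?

773.2 Hz or 780.6 Hz

|f − 776.9| = 3.7, so f = 776.9 ± 3.7.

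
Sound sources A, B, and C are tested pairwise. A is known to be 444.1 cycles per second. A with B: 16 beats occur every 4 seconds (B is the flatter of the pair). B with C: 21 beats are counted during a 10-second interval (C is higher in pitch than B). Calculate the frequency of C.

442.2 Hz

A–B: Beat frequency = 16/4 = 4 Hz.
B is below A, so f_B = 444.1 − 4 = 440.1 Hz.
B–C: Beat frequency = 21/10 = 2.1 Hz.
C is above B, so f_C = 440.1 + 2.1 = 442.2 Hz.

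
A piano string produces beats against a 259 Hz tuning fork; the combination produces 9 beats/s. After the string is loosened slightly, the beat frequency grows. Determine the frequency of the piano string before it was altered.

|f − 259| = 9, so the piano string was at either 250 Hz or 268 Hz.
Reducing tension lowers a string's frequency; the adjustment lowers the piano string's frequency.
The beat rate rose, so the adjustment moved the piano string further from 259 Hz — it was already below the reference.

250 Hz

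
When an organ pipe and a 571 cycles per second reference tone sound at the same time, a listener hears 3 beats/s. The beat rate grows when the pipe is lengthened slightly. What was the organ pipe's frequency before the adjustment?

568 Hz

|f − 571| = 3, so the organ pipe was at either 568 Hz or 574 Hz.
A longer pipe has a lower fundamental; the adjustment lowers the organ pipe's frequency.
The beat rate rose, so the adjustment moved the organ pipe further from 571 Hz — it was already below the reference.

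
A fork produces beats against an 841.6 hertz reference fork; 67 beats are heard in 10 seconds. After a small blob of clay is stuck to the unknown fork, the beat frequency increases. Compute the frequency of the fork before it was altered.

834.9 Hz

Beat frequency = 67/10 = 6.7 Hz.
|f − 841.6| = 6.7, so the fork was at either 834.9 Hz or 848.3 Hz.
Adding mass to a fork lowers its frequency; the adjustment lowers the fork's frequency.
The beat rate rose, so the adjustment moved the fork further from 841.6 Hz — it was already below the reference.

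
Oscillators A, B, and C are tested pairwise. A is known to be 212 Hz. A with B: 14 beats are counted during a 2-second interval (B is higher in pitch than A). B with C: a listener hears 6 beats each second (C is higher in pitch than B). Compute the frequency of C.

A–B: Beat frequency = 14/2 = 7 Hz.
B is above A, so f_B = 212 + 7 = 219 Hz.
C is above B, so f_C = 219 + 6 = 225 Hz.

225 Hz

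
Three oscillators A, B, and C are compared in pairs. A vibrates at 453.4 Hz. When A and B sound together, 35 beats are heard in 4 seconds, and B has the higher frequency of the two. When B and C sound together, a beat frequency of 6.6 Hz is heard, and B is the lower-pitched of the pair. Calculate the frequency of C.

A–B: Beat frequency = 35/4 = 8.75 Hz.
B is above A, so f_B = 453.4 + 8.75 = 462.15 Hz.
C is above B, so f_C = 462.15 + 6.6 = 468.75 Hz.

468.75 Hz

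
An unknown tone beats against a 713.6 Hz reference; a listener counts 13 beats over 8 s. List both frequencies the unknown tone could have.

711.975 Hz or 715.225 Hz

Beat frequency = 13/8 = 1.625 Hz.
|f − 713.6| = 1.625, so f = 713.6 ± 1.625.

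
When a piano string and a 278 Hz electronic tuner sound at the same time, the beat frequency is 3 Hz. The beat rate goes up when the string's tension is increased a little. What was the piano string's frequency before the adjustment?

|f − 278| = 3, so the piano string was at either 275 Hz or 281 Hz.
Higher tension means higher frequency; the adjustment raises the piano string's frequency.
The beat rate rose, so the adjustment moved the piano string further from 278 Hz — it was already above the reference.

281 Hz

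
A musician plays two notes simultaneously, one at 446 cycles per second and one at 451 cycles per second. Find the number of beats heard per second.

5 Hz

The beat frequency equals the magnitude of the frequency difference.
|446 − 451| = 5 Hz.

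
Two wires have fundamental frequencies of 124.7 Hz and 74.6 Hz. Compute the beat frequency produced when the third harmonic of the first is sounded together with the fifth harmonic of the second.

Third harmonic of the first: 3·124.7 = 374.1 Hz.
Fifth harmonic of the second: 5·74.6 = 373.0 Hz.
f_beat = |374.1 − 373.0| = 1.1 Hz.

1.1 Hz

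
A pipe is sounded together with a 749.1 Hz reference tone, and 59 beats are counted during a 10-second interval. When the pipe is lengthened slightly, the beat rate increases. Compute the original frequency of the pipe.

Beat frequency = 59/10 = 5.9 Hz.
|f − 749.1| = 5.9, so the pipe was at either 743.2 Hz or 755 Hz.
A longer pipe has a lower fundamental; the adjustment lowers the pipe's frequency.
The beat rate rose, so the adjustment moved the pipe further from 749.1 Hz — it was already below the reference.

743.2 Hz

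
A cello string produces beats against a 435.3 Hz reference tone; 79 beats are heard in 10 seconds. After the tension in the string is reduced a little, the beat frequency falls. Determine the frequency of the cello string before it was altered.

Beat frequency = 79/10 = 7.9 Hz.
|f − 435.3| = 7.9, so the cello string was at either 427.4 Hz or 443.2 Hz.
Lower tension means lower frequency; the adjustment lowers the cello string's frequency.
The beat rate fell, so the adjustment moved the cello string toward 435.3 Hz — it must have started above the reference.

443.2 Hz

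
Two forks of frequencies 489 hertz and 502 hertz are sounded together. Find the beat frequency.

13 Hz

f_beat = |f₁ − f₂|.
|489 − 502| = 13 Hz.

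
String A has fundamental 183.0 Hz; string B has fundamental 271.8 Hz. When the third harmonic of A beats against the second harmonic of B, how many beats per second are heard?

Third harmonic of the first: 3·183.0 = 549.0 Hz.
Second harmonic of the second: 2·271.8 = 543.6 Hz.
f_beat = |549.0 − 543.6| = 5.4 Hz.

5.4 Hz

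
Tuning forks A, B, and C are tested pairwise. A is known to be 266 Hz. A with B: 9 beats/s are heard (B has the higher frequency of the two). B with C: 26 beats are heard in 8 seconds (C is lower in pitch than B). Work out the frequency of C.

271.75 Hz

B is above A, so f_B = 266 + 9 = 275 Hz.
B–C: Beat frequency = 26/8 = 3.25 Hz.
C is below B, so f_C = 275 − 3.25 = 271.75 Hz.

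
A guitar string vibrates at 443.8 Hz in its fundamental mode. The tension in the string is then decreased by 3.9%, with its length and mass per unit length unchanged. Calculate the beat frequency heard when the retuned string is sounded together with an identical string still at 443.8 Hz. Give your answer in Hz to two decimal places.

For a string, f ∝ √T, so the new frequency is 443.8·√0.961 = 435.0598 Hz.
f_beat = |435.0598 − 443.8| = 8.74 Hz.

8.74 Hz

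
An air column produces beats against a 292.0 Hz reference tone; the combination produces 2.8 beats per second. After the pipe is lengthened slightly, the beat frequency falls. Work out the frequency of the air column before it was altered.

294.8 Hz

|f − 292.0| = 2.8, so the air column was at either 289.2 Hz or 294.8 Hz.
A longer pipe has a lower fundamental; the adjustment lowers the air column's frequency.
The beat rate fell, so the adjustment moved the air column toward 292.0 Hz — it must have started above the reference.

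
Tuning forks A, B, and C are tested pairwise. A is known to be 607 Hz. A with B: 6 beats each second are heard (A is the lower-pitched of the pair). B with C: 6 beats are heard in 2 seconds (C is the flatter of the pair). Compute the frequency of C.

B is above A, so f_B = 607 + 6 = 613 Hz.
B–C: Beat frequency = 6/2 = 3 Hz.
C is below B, so f_C = 613 − 3 = 610 Hz.

610 Hz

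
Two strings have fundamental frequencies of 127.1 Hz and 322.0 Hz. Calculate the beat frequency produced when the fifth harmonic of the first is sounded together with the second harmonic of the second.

Fifth harmonic of the first: 5·127.1 = 635.5 Hz.
Second harmonic of the second: 2·322.0 = 644.0 Hz.
f_beat = |635.5 − 644.0| = 8.5 Hz.

8.5 Hz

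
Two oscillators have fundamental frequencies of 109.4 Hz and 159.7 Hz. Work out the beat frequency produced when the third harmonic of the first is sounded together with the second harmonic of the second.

Third harmonic of the first: 3·109.4 = 328.2 Hz.
Second harmonic of the second: 2·159.7 = 319.4 Hz.
f_beat = |328.2 − 319.4| = 8.8 Hz.

8.8 Hz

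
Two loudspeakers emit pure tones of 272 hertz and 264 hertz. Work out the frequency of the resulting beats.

The beat frequency equals the magnitude of the frequency difference.
|272 − 264| = 8 Hz.

8 Hz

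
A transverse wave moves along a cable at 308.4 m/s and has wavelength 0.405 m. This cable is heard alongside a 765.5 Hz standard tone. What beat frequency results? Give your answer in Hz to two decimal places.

Source frequency f = v/λ = 308.4/0.405 = 761.4815 Hz.
f_beat = |761.4815 − 765.5| = 4.02 Hz.

4.02 Hz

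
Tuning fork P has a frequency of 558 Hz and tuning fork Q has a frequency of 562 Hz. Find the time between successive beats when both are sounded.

f_beat = |558 − 562| = 4 Hz.
Beat period T = 1 / f_beat = 1 / 4 s.

0.250 s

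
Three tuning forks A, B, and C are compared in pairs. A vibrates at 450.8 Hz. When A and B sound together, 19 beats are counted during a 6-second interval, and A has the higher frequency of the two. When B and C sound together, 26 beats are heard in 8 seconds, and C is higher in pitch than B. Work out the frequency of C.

A–B: Beat frequency = 19/6 = 3.1667 Hz.
B is below A, so f_B = 450.8 − 3.1667 = 447.6333 Hz.
B–C: Beat frequency = 26/8 = 3.25 Hz.
C is above B, so f_C = 447.6333 + 3.25 = 450.8833 Hz.

450.8833 Hz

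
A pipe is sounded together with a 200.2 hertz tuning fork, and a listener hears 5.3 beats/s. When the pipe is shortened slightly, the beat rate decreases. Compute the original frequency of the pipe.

|f − 200.2| = 5.3, so the pipe was at either 194.9 Hz or 205.5 Hz.
A shorter pipe has a higher fundamental; the adjustment raises the pipe's frequency.
The beat rate fell, so the adjustment moved the pipe toward 200.2 Hz — it must have started below the reference.

194.9 Hz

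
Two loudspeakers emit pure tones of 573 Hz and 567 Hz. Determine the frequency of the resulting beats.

6 Hz

Beats arise from superposition of two nearby frequencies; the beat rate is |f₁ − f₂|.
|573 − 567| = 6 Hz.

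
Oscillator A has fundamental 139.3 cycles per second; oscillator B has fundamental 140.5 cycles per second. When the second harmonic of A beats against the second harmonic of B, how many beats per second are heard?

2.4 Hz

Second harmonic of the first: 2·139.3 = 278.6 Hz.
Second harmonic of the second: 2·140.5 = 281.0 Hz.
f_beat = |278.6 − 281.0| = 2.4 Hz.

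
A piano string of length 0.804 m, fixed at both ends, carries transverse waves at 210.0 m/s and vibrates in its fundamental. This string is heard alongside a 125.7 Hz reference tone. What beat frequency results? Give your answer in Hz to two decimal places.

For a string fixed at both ends, f_n = n·v/(2L) = 1·210.0/(2·0.804) = 130.5970 Hz.
f_beat = |130.5970 − 125.7| = 4.90 Hz.

4.90 Hz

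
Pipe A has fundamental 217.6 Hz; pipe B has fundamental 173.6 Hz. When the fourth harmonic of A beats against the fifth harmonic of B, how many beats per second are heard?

Fourth harmonic of the first: 4·217.6 = 870.4 Hz.
Fifth harmonic of the second: 5·173.6 = 868.0 Hz.
f_beat = |870.4 − 868.0| = 2.4 Hz.

2.4 Hz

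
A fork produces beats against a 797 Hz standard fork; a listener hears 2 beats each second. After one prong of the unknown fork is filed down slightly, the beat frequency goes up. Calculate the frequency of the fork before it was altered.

|f − 797| = 2, so the fork was at either 795 Hz or 799 Hz.
Filing a prong removes mass and raises the fork's frequency; the adjustment raises the fork's frequency.
The beat rate rose, so the adjustment moved the fork further from 797 Hz — it was already above the reference.

799 Hz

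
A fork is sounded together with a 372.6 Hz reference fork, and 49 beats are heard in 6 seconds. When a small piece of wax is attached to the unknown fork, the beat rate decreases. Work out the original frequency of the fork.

Beat frequency = 49/6 = 8.1667 Hz.
|f − 372.6| = 8.1667, so the fork was at either 364.4333 Hz or 380.7667 Hz.
Loading a fork with wax lowers its frequency; the adjustment lowers the fork's frequency.
The beat rate fell, so the adjustment moved the fork toward 372.6 Hz — it must have started above the reference.

380.7667 Hz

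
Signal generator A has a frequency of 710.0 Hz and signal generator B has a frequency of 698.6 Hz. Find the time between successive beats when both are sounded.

f_beat = |710.0 − 698.6| = 11.4 Hz.
Beat period T = 1 / f_beat = 1 / 11.4 s.

0.088 s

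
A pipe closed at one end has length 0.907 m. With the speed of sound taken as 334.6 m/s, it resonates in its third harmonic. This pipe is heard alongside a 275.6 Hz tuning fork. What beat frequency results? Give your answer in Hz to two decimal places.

1.08 Hz

Closed pipe (odd harmonics): f_n = n·v/(4L) = 3·334.6/(4·0.907) = 276.6814 Hz.
f_beat = |276.6814 − 275.6| = 1.08 Hz.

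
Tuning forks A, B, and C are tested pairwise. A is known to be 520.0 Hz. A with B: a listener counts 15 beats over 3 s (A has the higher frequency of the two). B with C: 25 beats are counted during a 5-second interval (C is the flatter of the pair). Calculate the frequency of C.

A–B: Beat frequency = 15/3 = 5 Hz.
B is below A, so f_B = 520.0 − 5 = 515 Hz.
B–C: Beat frequency = 25/5 = 5 Hz.
C is below B, so f_C = 515 − 5 = 510 Hz.

510 Hz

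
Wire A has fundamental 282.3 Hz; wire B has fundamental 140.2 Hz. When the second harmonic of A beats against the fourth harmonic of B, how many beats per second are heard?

3.8 Hz

Second harmonic of the first: 2·282.3 = 564.6 Hz.
Fourth harmonic of the second: 4·140.2 = 560.8 Hz.
f_beat = |564.6 − 560.8| = 3.8 Hz.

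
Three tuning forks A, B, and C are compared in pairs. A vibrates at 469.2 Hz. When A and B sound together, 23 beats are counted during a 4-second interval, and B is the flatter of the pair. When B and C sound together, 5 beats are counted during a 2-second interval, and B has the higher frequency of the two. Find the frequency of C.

A–B: Beat frequency = 23/4 = 5.75 Hz.
B is below A, so f_B = 469.2 − 5.75 = 463.45 Hz.
B–C: Beat frequency = 5/2 = 2.5 Hz.
C is below B, so f_C = 463.45 − 2.5 = 460.95 Hz.

460.95 Hz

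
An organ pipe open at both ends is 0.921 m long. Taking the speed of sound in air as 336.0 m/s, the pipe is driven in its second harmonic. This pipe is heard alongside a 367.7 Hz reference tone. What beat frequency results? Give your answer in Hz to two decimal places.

2.88 Hz

Open pipe: f_n = n·v/(2L) = 2·336.0/(2·0.921) = 364.8208 Hz.
f_beat = |364.8208 − 367.7| = 2.88 Hz.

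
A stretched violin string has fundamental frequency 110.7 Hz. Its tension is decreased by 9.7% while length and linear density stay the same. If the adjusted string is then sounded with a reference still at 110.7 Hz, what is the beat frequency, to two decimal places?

For a string, f ∝ √T, so the new frequency is 110.7·√0.903 = 105.1941 Hz.
f_beat = |105.1941 − 110.7| = 5.51 Hz.

5.51 Hz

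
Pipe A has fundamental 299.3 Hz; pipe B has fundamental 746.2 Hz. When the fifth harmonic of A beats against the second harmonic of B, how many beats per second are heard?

Fifth harmonic of the first: 5·299.3 = 1496.5 Hz.
Second harmonic of the second: 2·746.2 = 1492.4 Hz.
f_beat = |1496.5 − 1492.4| = 4.1 Hz.

4.1 Hz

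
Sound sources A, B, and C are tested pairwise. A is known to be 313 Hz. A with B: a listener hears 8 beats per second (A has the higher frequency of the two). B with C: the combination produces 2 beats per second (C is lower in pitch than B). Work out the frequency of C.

B is below A, so f_B = 313 − 8 = 305 Hz.
C is below B, so f_C = 305 − 2 = 303 Hz.

303 Hz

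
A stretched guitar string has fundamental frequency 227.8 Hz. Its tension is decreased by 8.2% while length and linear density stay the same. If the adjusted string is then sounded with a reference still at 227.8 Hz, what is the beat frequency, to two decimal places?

9.54 Hz

For a string, f ∝ √T, so the new frequency is 227.8·√0.918 = 218.2605 Hz.
f_beat = |218.2605 − 227.8| = 9.54 Hz.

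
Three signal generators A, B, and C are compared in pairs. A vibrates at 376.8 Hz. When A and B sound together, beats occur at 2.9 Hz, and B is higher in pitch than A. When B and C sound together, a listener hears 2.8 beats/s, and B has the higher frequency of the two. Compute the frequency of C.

376.9 Hz

B is above A, so f_B = 376.8 + 2.9 = 379.7 Hz.
C is below B, so f_C = 379.7 − 2.8 = 376.9 Hz.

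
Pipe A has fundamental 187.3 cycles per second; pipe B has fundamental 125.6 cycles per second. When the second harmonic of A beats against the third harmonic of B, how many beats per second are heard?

2.2 Hz

Second harmonic of the first: 2·187.3 = 374.6 Hz.
Third harmonic of the second: 3·125.6 = 376.8 Hz.
f_beat = |374.6 − 376.8| = 2.2 Hz.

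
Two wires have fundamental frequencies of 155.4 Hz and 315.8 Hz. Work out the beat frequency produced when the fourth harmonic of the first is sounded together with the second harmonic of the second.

Fourth harmonic of the first: 4·155.4 = 621.6 Hz.
Second harmonic of the second: 2·315.8 = 631.6 Hz.
f_beat = |621.6 − 631.6| = 10.0 Hz.

10.0 Hz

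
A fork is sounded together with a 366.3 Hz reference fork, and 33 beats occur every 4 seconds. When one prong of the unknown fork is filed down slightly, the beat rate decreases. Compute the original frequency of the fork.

Beat frequency = 33/4 = 8.25 Hz.
|f − 366.3| = 8.25, so the fork was at either 358.05 Hz or 374.55 Hz.
Filing a prong removes mass and raises the fork's frequency; the adjustment raises the fork's frequency.
The beat rate fell, so the adjustment moved the fork toward 366.3 Hz — it must have started below the reference.

358.05 Hz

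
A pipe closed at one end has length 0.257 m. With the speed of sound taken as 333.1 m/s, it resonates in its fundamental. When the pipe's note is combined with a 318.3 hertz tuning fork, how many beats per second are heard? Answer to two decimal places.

Closed pipe (odd harmonics): f_n = n·v/(4L) = 1·333.1/(4·0.257) = 324.0272 Hz.
f_beat = |324.0272 − 318.3| = 5.73 Hz.

5.73 Hz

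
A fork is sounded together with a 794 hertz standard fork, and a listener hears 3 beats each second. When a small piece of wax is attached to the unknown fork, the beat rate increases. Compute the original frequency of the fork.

|f − 794| = 3, so the fork was at either 791 Hz or 797 Hz.
Loading a fork with wax lowers its frequency; the adjustment lowers the fork's frequency.
The beat rate rose, so the adjustment moved the fork further from 794 Hz — it was already below the reference.

791 Hz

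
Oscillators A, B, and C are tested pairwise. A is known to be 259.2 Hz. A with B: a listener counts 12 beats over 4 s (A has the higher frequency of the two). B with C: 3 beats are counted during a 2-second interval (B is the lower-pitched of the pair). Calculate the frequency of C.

257.7 Hz

A–B: Beat frequency = 12/4 = 3 Hz.
B is below A, so f_B = 259.2 − 3 = 256.2 Hz.
B–C: Beat frequency = 3/2 = 1.5 Hz.
C is above B, so f_C = 256.2 + 1.5 = 257.7 Hz.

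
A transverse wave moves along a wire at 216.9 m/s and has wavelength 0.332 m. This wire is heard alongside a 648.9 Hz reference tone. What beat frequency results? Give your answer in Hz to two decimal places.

4.41 Hz

Source frequency f = v/λ = 216.9/0.332 = 653.3133 Hz.
f_beat = |653.3133 − 648.9| = 4.41 Hz.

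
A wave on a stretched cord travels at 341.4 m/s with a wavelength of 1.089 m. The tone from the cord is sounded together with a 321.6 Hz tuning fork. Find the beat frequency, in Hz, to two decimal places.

Source frequency f = v/λ = 341.4/1.089 = 313.4986 Hz.
f_beat = |313.4986 − 321.6| = 8.10 Hz.

8.10 Hz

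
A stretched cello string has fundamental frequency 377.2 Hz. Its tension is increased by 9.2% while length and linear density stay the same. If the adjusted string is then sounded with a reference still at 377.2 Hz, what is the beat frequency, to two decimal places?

For a string, f ∝ √T, so the new frequency is 377.2·√1.092 = 394.1695 Hz.
f_beat = |394.1695 − 377.2| = 16.97 Hz.

16.97 Hz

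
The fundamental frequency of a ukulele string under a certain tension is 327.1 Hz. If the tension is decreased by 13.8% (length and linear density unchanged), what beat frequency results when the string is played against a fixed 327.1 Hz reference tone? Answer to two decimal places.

23.41 Hz

For a string, f ∝ √T, so the new frequency is 327.1·√0.862 = 303.6926 Hz.
f_beat = |303.6926 − 327.1| = 23.41 Hz.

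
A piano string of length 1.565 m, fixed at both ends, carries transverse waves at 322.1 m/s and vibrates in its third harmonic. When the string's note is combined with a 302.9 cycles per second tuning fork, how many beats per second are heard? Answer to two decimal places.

For a string fixed at both ends, f_n = n·v/(2L) = 3·322.1/(2·1.565) = 308.7220 Hz.
f_beat = |308.7220 − 302.9| = 5.82 Hz.

5.82 Hz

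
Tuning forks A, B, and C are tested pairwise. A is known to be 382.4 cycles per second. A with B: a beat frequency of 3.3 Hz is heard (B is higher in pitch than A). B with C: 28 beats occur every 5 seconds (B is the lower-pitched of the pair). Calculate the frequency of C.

B is above A, so f_B = 382.4 + 3.3 = 385.7 Hz.
B–C: Beat frequency = 28/5 = 5.6 Hz.
C is above B, so f_C = 385.7 + 5.6 = 391.3 Hz.

391.3 Hz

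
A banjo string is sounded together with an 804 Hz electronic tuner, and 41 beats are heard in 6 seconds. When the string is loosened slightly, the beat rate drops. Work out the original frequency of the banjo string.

Beat frequency = 41/6 = 6.8333 Hz.
|f − 804| = 6.8333, so the banjo string was at either 797.1667 Hz or 810.8333 Hz.
Reducing tension lowers a string's frequency; the adjustment lowers the banjo string's frequency.
The beat rate fell, so the adjustment moved the banjo string toward 804 Hz — it must have started above the reference.

810.8333 Hz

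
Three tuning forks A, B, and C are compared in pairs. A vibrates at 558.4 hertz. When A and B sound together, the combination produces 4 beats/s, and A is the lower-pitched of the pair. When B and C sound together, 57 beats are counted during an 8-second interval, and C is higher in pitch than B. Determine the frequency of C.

569.525 Hz

B is above A, so f_B = 558.4 + 4 = 562.4 Hz.
B–C: Beat frequency = 57/8 = 7.125 Hz.
C is above B, so f_C = 562.4 + 7.125 = 569.525 Hz.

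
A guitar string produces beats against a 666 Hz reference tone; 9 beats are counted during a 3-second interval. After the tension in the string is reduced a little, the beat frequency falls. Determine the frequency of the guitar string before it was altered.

Beat frequency = 9/3 = 3 Hz.
|f − 666| = 3, so the guitar string was at either 663 Hz or 669 Hz.
Lower tension means lower frequency; the adjustment lowers the guitar string's frequency.
The beat rate fell, so the adjustment moved the guitar string toward 666 Hz — it must have started above the reference.

669 Hz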